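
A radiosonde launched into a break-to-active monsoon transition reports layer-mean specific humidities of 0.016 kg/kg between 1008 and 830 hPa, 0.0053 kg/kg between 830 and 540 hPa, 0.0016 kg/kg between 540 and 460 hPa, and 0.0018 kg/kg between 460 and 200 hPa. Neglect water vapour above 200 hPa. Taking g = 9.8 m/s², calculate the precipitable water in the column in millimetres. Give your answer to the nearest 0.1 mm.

Precipitable water is the column-integrated vapour mass per unit area: PW = (1/g) Σ q̄ Δp, with q in kg/kg and Δp in Pa (1 kg/m² of water = 1 mm).
Layer 1008–830 hPa: Δp = 178 hPa = 17800 Pa, q̄ = 0.016 kg/kg → 0.016 × 17800 / 9.8 = 29.06 mm
Layer 830–540 hPa: Δp = 290 hPa = 29000 Pa, q̄ = 0.0053 kg/kg → 0.0053 × 29000 / 9.8 = 15.68 mm
Layer 540–460 hPa: Δp = 80 hPa = 8000 Pa, q̄ = 0.0016 kg/kg → 0.0016 × 8000 / 9.8 = 1.31 mm
Layer 460–200 hPa: Δp = 260 hPa = 26000 Pa, q̄ = 0.0018 kg/kg → 0.0018 × 26000 / 9.8 = 4.78 mm
PW = 29.06 + 15.68 + 1.31 + 4.78 = 50.83 ≈ 50.8 mm.

PW ≈ 50.8 mm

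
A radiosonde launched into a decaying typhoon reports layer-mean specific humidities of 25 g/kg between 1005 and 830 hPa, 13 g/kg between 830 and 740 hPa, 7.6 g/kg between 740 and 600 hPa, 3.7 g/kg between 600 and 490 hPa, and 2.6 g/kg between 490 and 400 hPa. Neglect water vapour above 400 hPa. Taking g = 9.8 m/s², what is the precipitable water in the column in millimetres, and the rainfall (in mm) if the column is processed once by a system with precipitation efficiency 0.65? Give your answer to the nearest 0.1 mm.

Precipitable water is the column-integrated vapour mass per unit area: PW = (1/g) Σ q̄ Δp, with q in kg/kg and Δp in Pa (1 kg/m² of water = 1 mm).
Layer 1005–830 hPa: Δp = 175 hPa = 17500 Pa, q̄ = 0.025 kg/kg → 0.025 × 17500 / 9.8 = 44.64 mm
Layer 830–740 hPa: Δp = 90 hPa = 9000 Pa, q̄ = 0.013 kg/kg → 0.013 × 9000 / 9.8 = 11.94 mm
Layer 740–600 hPa: Δp = 140 hPa = 14000 Pa, q̄ = 0.0076 kg/kg → 0.0076 × 14000 / 9.8 = 10.86 mm
Layer 600–490 hPa: Δp = 110 hPa = 11000 Pa, q̄ = 0.0037 kg/kg → 0.0037 × 11000 / 9.8 = 4.15 mm
Layer 490–400 hPa: Δp = 90 hPa = 9000 Pa, q̄ = 0.0026 kg/kg → 0.0026 × 9000 / 9.8 = 2.39 mm
PW = 44.64 + 11.94 + 10.86 + 4.15 + 2.39 = 73.98 ≈ 74.0 mm.
Rainfall = ε × PW = 0.65 × 74.0 = 48.1 mm.

PW ≈ 74.0 mm; rainfall ≈ 48.1 mm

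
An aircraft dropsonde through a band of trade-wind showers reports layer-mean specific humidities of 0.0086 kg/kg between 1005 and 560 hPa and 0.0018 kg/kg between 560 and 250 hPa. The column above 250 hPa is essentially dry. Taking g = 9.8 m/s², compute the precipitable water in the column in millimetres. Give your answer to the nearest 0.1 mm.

PW ≈ 44.7 mm

Precipitable water is the column-integrated vapour mass per unit area: PW = (1/g) Σ q̄ Δp, with q in kg/kg and Δp in Pa (1 kg/m² of water = 1 mm).
Layer 1005–560 hPa: Δp = 445 hPa = 44500 Pa, q̄ = 0.0086 kg/kg → 0.0086 × 44500 / 9.8 = 39.05 mm
Layer 560–250 hPa: Δp = 310 hPa = 31000 Pa, q̄ = 0.0018 kg/kg → 0.0018 × 31000 / 9.8 = 5.69 mm
PW = 39.05 + 5.69 = 44.74 ≈ 44.7 mm.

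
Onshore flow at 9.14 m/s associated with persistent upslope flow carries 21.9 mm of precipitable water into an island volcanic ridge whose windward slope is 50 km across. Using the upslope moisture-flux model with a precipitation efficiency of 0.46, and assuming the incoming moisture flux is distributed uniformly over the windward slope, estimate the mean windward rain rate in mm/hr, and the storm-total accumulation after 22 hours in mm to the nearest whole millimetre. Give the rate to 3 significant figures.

R ≈ 6.63 mm/hr; total ≈ 146 mm

Incoming column moisture flux per unit ridge length: F = V × PW = 9.14 × 21.9 = 200.166 mm·m/s.
Spread over the 50 km slope with efficiency ε = 0.46: R = ε·F/W = 0.46 × 200.166 / 50000 m = 1.842e-03 mm/s.
R = 1.842e-03 × 3600 = 6.63 mm/hr.
Over 22 h: total = 6.63 × 22 = 145.86 ≈ 146 mm.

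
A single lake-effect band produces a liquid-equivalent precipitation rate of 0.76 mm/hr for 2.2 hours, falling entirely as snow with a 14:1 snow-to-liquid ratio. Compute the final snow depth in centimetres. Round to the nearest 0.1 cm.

snow depth ≈ 2.3 cm

Liquid-equivalent depth = 0.76 × 2.2 = 1.672 mm.
Snow depth = 1.672 mm × 14 = 23.408 mm = 2.3 cm.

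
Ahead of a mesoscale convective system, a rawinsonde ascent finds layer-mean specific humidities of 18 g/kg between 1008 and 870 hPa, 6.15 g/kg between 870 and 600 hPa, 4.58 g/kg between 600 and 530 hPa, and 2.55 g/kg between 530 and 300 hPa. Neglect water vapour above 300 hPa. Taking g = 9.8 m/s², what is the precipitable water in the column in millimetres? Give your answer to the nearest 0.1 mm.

PW ≈ 51.5 mm

Precipitable water is the column-integrated vapour mass per unit area: PW = (1/g) Σ q̄ Δp, with q in kg/kg and Δp in Pa (1 kg/m² of water = 1 mm).
Layer 1008–870 hPa: Δp = 138 hPa = 13800 Pa, q̄ = 0.018 kg/kg → 0.018 × 13800 / 9.8 = 25.35 mm
Layer 870–600 hPa: Δp = 270 hPa = 27000 Pa, q̄ = 0.00615 kg/kg → 0.00615 × 27000 / 9.8 = 16.94 mm
Layer 600–530 hPa: Δp = 70 hPa = 7000 Pa, q̄ = 0.00458 kg/kg → 0.00458 × 7000 / 9.8 = 3.27 mm
Layer 530–300 hPa: Δp = 230 hPa = 23000 Pa, q̄ = 0.00255 kg/kg → 0.00255 × 23000 / 9.8 = 5.98 mm
PW = 25.35 + 16.94 + 3.27 + 5.98 = 51.54 ≈ 51.5 mm.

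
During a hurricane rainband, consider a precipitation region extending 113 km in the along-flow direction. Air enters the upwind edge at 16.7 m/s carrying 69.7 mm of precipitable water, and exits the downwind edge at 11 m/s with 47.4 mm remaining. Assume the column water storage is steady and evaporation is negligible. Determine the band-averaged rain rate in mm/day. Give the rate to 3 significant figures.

Column moisture flux per unit crosswind length is F = V × PW.
Inflow: F_in = 16.7 × 69.7 = 1163.99 mm·m/s
Outflow: F_out = 11 × 47.4 = 521.4 mm·m/s
Steady-state rate R = (F_in − F_out)/L = (1163.99 − 521.4) / 113000 m = 5.687e-03 mm/s.
R = 5.687e-03 × 3600 × 24 = 491 mm/day.

R ≈ 491 mm/day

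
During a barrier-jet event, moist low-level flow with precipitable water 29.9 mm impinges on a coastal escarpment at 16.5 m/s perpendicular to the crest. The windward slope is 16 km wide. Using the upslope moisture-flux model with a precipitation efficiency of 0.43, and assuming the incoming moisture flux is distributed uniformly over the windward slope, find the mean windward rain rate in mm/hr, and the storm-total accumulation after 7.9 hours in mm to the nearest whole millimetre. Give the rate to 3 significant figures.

R ≈ 47.7 mm/hr; total ≈ 377 mm

Incoming column moisture flux per unit ridge length: F = V × PW = 16.5 × 29.9 = 493.35 mm·m/s.
Spread over the 16 km slope with efficiency ε = 0.43: R = ε·F/W = 0.43 × 493.35 / 16000 m = 1.326e-02 mm/s.
R = 1.326e-02 × 3600 = 47.7 mm/hr.
Over 7.9 h: total = 47.7 × 7.9 = 376.83 ≈ 377 mm.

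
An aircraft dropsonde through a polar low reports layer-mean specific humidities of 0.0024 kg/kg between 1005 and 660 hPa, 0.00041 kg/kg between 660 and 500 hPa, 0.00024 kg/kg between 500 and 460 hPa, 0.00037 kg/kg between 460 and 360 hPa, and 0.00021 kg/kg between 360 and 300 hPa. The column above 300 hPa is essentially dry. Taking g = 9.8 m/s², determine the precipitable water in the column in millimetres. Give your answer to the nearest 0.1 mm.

Precipitable water is the column-integrated vapour mass per unit area: PW = (1/g) Σ q̄ Δp, with q in kg/kg and Δp in Pa (1 kg/m² of water = 1 mm).
Layer 1005–660 hPa: Δp = 345 hPa = 34500 Pa, q̄ = 0.0024 kg/kg → 0.0024 × 34500 / 9.8 = 8.45 mm
Layer 660–500 hPa: Δp = 160 hPa = 16000 Pa, q̄ = 0.00041 kg/kg → 0.00041 × 16000 / 9.8 = 0.67 mm
Layer 500–460 hPa: Δp = 40 hPa = 4000 Pa, q̄ = 0.00024 kg/kg → 0.00024 × 4000 / 9.8 = 0.10 mm
Layer 460–360 hPa: Δp = 100 hPa = 10000 Pa, q̄ = 0.00037 kg/kg → 0.00037 × 10000 / 9.8 = 0.38 mm
Layer 360–300 hPa: Δp = 60 hPa = 6000 Pa, q̄ = 0.00021 kg/kg → 0.00021 × 6000 / 9.8 = 0.13 mm
PW = 8.45 + 0.67 + 0.10 + 0.38 + 0.13 = 9.73 ≈ 9.7 mm.

PW ≈ 9.7 mm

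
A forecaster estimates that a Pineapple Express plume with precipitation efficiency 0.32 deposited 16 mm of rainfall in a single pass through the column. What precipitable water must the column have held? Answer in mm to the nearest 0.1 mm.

PW ≈ 50.0 mm

PW = rainfall / ε = 16 / 0.32 = 50.0 mm.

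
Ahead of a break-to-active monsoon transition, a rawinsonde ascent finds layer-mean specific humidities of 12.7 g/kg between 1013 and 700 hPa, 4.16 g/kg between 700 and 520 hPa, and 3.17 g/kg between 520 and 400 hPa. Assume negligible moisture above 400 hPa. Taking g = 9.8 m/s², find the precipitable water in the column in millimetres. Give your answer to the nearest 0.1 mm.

Precipitable water is the column-integrated vapour mass per unit area: PW = (1/g) Σ q̄ Δp, with q in kg/kg and Δp in Pa (1 kg/m² of water = 1 mm).
Layer 1013–700 hPa: Δp = 313 hPa = 31300 Pa, q̄ = 0.0127 kg/kg → 0.0127 × 31300 / 9.8 = 40.56 mm
Layer 700–520 hPa: Δp = 180 hPa = 18000 Pa, q̄ = 0.00416 kg/kg → 0.00416 × 18000 / 9.8 = 7.64 mm
Layer 520–400 hPa: Δp = 120 hPa = 12000 Pa, q̄ = 0.00317 kg/kg → 0.00317 × 12000 / 9.8 = 3.88 mm
PW = 40.56 + 7.64 + 3.88 = 52.08 ≈ 52.1 mm.

PW ≈ 52.1 mm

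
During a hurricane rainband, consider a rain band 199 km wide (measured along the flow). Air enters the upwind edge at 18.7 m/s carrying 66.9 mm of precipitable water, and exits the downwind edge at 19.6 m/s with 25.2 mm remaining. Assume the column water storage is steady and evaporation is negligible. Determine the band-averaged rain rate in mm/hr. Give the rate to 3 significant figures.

R ≈ 13.7 mm/hr

Column moisture flux per unit crosswind length is F = V × PW.
Inflow: F_in = 18.7 × 66.9 = 1251.03 mm·m/s
Outflow: F_out = 19.6 × 25.2 = 493.92 mm·m/s
Steady-state rate R = (F_in − F_out)/L = (1251.03 − 493.92) / 199000 m = 3.805e-03 mm/s.
R = 3.805e-03 × 3600 = 13.7 mm/hr.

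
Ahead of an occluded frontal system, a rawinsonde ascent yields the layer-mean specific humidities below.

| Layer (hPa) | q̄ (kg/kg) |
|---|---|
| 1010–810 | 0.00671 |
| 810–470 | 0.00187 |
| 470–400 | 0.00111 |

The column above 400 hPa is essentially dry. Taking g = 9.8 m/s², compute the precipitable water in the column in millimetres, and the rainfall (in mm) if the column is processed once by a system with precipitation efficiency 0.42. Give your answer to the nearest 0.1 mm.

PW ≈ 21.0 mm; rainfall ≈ 8.8 mm

Precipitable water is the column-integrated vapour mass per unit area: PW = (1/g) Σ q̄ Δp, with q in kg/kg and Δp in Pa (1 kg/m² of water = 1 mm).
Layer 1010–810 hPa: Δp = 200 hPa = 20000 Pa, q̄ = 0.00671 kg/kg → 0.00671 × 20000 / 9.8 = 13.69 mm
Layer 810–470 hPa: Δp = 340 hPa = 34000 Pa, q̄ = 0.00187 kg/kg → 0.00187 × 34000 / 9.8 = 6.49 mm
Layer 470–400 hPa: Δp = 70 hPa = 7000 Pa, q̄ = 0.00111 kg/kg → 0.00111 × 7000 / 9.8 = 0.79 mm
PW = 13.69 + 6.49 + 0.79 = 20.97 ≈ 21.0 mm.
Rainfall = ε × PW = 0.42 × 21.0 = 8.8 mm.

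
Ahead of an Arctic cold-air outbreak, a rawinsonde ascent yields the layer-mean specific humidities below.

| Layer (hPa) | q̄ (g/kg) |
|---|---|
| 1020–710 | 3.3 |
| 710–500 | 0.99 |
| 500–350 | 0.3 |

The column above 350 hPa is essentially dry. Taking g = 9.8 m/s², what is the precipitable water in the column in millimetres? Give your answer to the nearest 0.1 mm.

Precipitable water is the column-integrated vapour mass per unit area: PW = (1/g) Σ q̄ Δp, with q in kg/kg and Δp in Pa (1 kg/m² of water = 1 mm).
Layer 1020–710 hPa: Δp = 310 hPa = 31000 Pa, q̄ = 0.0033 kg/kg → 0.0033 × 31000 / 9.8 = 10.44 mm
Layer 710–500 hPa: Δp = 210 hPa = 21000 Pa, q̄ = 0.00099 kg/kg → 0.00099 × 21000 / 9.8 = 2.12 mm
Layer 500–350 hPa: Δp = 150 hPa = 15000 Pa, q̄ = 0.0003 kg/kg → 0.0003 × 15000 / 9.8 = 0.46 mm
PW = 10.44 + 2.12 + 0.46 = 13.02 ≈ 13.0 mm.

PW ≈ 13.0 mm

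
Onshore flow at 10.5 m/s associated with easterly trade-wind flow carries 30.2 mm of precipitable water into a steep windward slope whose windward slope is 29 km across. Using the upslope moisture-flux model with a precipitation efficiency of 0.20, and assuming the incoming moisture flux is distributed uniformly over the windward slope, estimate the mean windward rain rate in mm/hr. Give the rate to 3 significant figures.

Incoming column moisture flux per unit ridge length: F = V × PW = 10.5 × 30.2 = 317.1 mm·m/s.
Spread over the 29 km slope with efficiency ε = 0.20: R = ε·F/W = 0.20 × 317.1 / 29000 m = 2.187e-03 mm/s.
R = 2.187e-03 × 3600 = 7.87 mm/hr.

R ≈ 7.87 mm/hr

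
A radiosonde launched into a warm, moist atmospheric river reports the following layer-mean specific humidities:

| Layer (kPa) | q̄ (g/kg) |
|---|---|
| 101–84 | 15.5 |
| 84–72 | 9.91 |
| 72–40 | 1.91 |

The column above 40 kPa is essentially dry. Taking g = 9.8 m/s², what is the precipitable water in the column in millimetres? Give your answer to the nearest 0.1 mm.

PW ≈ 45.3 mm

Precipitable water is the column-integrated vapour mass per unit area: PW = (1/g) Σ q̄ Δp, with q in kg/kg and Δp in Pa (1 kg/m² of water = 1 mm).
Layer 101–84 kPa: Δp = 170 hPa = 17000 Pa, q̄ = 0.0155 kg/kg → 0.0155 × 17000 / 9.8 = 26.89 mm
Layer 84–72 kPa: Δp = 120 hPa = 12000 Pa, q̄ = 0.00991 kg/kg → 0.00991 × 12000 / 9.8 = 12.13 mm
Layer 72–40 kPa: Δp = 320 hPa = 32000 Pa, q̄ = 0.00191 kg/kg → 0.00191 × 32000 / 9.8 = 6.24 mm
PW = 26.89 + 12.13 + 6.24 = 45.26 ≈ 45.3 mm.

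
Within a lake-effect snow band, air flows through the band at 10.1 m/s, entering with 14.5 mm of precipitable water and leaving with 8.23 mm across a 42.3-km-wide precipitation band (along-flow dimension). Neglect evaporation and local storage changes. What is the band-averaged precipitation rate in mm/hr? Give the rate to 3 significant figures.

Column moisture flux per unit crosswind length is F = V × PW.
Inflow: F_in = 10.1 × 14.5 = 146.45 mm·m/s
Outflow: F_out = 10.1 × 8.23 = 83.123 mm·m/s
Steady-state rate R = (F_in − F_out)/L = (146.45 − 83.123) / 42300 m = 1.497e-03 mm/s.
R = 1.497e-03 × 3600 = 5.39 mm/hr.

R ≈ 5.39 mm/hr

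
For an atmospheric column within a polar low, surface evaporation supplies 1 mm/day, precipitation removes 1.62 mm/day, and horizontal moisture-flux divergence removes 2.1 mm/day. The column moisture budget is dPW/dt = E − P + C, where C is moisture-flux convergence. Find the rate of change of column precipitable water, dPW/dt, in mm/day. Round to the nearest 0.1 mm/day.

dPW/dt = E − P + C = 1 − 1.62 + (-2.1) = -2.7 mm/day.

dPW/dt ≈ -2.7 mm/day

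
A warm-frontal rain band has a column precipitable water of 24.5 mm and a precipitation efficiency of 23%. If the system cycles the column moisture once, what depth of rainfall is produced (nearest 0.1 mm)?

rainfall ≈ 5.6 mm

Rainfall = ε × PW = 0.23 × 24.5 = 5.6 mm.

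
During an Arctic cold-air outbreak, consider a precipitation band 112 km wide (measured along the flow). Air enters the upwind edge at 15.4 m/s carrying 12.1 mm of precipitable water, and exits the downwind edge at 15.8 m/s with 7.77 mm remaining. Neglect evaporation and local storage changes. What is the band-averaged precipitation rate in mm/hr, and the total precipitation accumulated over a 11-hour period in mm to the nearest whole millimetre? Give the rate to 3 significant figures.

R ≈ 2.04 mm/hr; total ≈ 22 mm

Column moisture flux per unit crosswind length is F = V × PW.
Inflow: F_in = 15.4 × 12.1 = 186.34 mm·m/s
Outflow: F_out = 15.8 × 7.77 = 122.766 mm·m/s
Steady-state rate R = (F_in − F_out)/L = (186.34 − 122.766) / 112000 m = 5.676e-04 mm/s.
R = 5.676e-04 × 3600 = 2.04 mm/hr.
Over 11 h: total = 2.04 × 11 = 22.44 ≈ 22 mm.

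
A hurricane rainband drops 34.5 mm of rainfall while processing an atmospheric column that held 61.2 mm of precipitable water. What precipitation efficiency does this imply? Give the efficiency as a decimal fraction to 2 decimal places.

ε = rainfall / PW = 34.5 / 61.2 = 0.56.

ε ≈ 0.56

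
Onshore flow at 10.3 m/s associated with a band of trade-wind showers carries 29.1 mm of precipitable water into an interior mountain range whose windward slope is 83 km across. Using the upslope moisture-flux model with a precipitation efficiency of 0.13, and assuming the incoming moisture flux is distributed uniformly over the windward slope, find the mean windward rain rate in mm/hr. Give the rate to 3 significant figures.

R ≈ 1.69 mm/hr

Incoming column moisture flux per unit ridge length: F = V × PW = 10.3 × 29.1 = 299.73 mm·m/s.
Spread over the 83 km slope with efficiency ε = 0.13: R = ε·F/W = 0.13 × 299.73 / 83000 m = 4.695e-04 mm/s.
R = 4.695e-04 × 3600 = 1.69 mm/hr.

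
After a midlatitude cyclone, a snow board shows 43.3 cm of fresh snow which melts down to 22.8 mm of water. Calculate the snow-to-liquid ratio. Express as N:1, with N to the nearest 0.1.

ratio ≈ 19.0

Ratio = snow depth / SWE = 433 mm / 22.8 mm = 19.0, i.e. 19.0:1.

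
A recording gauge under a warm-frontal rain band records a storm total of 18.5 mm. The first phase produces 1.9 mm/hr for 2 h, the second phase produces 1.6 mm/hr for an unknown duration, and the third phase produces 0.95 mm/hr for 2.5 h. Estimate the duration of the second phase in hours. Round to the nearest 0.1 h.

duration ≈ 7.7 h

Known phases: 1.9 × 2 + 0.95 × 2.5 = 3.8 + 2.375 = 6.175 mm.
Remaining depth = 18.5 − 6.175 = 12.325 mm.
Duration = 12.325 / 1.6 = 7.7 h.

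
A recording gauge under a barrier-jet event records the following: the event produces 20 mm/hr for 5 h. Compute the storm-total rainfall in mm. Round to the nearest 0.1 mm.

total ≈ 100.0 mm

Total = Σ Rᵢ Δtᵢ = 20 × 5
      = 100 = 100.0 mm.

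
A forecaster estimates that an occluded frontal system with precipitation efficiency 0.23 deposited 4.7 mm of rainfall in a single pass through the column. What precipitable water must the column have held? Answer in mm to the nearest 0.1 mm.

PW = rainfall / ε = 4.7 / 0.23 = 20.4 mm.

PW ≈ 20.4 mm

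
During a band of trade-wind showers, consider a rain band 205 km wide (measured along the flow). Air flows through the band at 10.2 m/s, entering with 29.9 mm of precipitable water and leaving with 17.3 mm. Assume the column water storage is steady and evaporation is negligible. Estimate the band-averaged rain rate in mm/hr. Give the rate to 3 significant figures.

Column moisture flux per unit crosswind length is F = V × PW.
Inflow: F_in = 10.2 × 29.9 = 304.98 mm·m/s
Outflow: F_out = 10.2 × 17.3 = 176.46 mm·m/s
Steady-state rate R = (F_in − F_out)/L = (304.98 − 176.46) / 205000 m = 6.269e-04 mm/s.
R = 6.269e-04 × 3600 = 2.26 mm/hr.

R ≈ 2.26 mm/hr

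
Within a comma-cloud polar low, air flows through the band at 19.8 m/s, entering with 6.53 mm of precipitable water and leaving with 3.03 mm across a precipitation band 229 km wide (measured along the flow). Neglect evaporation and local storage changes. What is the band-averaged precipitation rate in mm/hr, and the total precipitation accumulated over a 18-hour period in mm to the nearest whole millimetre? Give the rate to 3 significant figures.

R ≈ 1.09 mm/hr; total ≈ 20 mm

Column moisture flux per unit crosswind length is F = V × PW.
Inflow: F_in = 19.8 × 6.53 = 129.294 mm·m/s
Outflow: F_out = 19.8 × 3.03 = 59.994 mm·m/s
Steady-state rate R = (F_in − F_out)/L = (129.294 − 59.994) / 229000 m = 3.026e-04 mm/s.
R = 3.026e-04 × 3600 = 1.09 mm/hr.
Over 18 h: total = 1.09 × 18 = 19.62 ≈ 20 mm.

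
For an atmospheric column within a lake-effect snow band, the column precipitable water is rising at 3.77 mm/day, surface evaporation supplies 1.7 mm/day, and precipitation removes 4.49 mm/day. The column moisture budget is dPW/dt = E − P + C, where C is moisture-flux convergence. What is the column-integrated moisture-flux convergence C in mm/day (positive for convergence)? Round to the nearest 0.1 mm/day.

dPW/dt = +3.77 mm/day.
C = dPW/dt − E + P = (+3.77) − 1.7 + 4.49 = 6.6 mm/day.

C ≈ 6.6 mm/day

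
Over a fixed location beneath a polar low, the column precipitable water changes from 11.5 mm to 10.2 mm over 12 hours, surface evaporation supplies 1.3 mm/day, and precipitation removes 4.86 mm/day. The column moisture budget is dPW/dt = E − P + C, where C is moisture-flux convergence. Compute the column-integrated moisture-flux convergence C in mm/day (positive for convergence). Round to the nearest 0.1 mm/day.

C ≈ 1.0 mm/day

dPW/dt = (10.2 − 11.5) mm / (12/24 day) = -2.600 mm/day.
C = dPW/dt − E + P = (-2.600) − 1.3 + 4.86 = 1.0 mm/day.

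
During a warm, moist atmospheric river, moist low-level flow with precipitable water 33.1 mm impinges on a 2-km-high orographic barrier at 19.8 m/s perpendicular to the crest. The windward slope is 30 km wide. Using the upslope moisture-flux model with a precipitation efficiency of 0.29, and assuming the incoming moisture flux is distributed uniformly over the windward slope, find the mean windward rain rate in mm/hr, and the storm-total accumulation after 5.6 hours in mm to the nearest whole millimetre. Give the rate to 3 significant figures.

Incoming column moisture flux per unit ridge length: F = V × PW = 19.8 × 33.1 = 655.38 mm·m/s.
Spread over the 30 km slope with efficiency ε = 0.29: R = ε·F/W = 0.29 × 655.38 / 30000 m = 6.335e-03 mm/s.
R = 6.335e-03 × 3600 = 22.8 mm/hr.
Over 5.6 h: total = 22.8 × 5.6 = 127.68 ≈ 128 mm.

R ≈ 22.8 mm/hr; total ≈ 128 mm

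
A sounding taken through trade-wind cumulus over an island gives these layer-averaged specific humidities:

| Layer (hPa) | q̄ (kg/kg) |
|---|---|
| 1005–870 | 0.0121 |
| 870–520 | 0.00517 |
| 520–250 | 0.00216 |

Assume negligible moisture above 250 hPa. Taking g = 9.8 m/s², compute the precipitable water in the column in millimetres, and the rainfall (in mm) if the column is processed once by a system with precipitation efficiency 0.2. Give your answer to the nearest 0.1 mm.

Precipitable water is the column-integrated vapour mass per unit area: PW = (1/g) Σ q̄ Δp, with q in kg/kg and Δp in Pa (1 kg/m² of water = 1 mm).
Layer 1005–870 hPa: Δp = 135 hPa = 13500 Pa, q̄ = 0.0121 kg/kg → 0.0121 × 13500 / 9.8 = 16.67 mm
Layer 870–520 hPa: Δp = 350 hPa = 35000 Pa, q̄ = 0.00517 kg/kg → 0.00517 × 35000 / 9.8 = 18.46 mm
Layer 520–250 hPa: Δp = 270 hPa = 27000 Pa, q̄ = 0.00216 kg/kg → 0.00216 × 27000 / 9.8 = 5.95 mm
PW = 16.67 + 18.46 + 5.95 = 41.08 ≈ 41.1 mm.
Rainfall = ε × PW = 0.2 × 41.1 = 8.2 mm.

PW ≈ 41.1 mm; rainfall ≈ 8.2 mm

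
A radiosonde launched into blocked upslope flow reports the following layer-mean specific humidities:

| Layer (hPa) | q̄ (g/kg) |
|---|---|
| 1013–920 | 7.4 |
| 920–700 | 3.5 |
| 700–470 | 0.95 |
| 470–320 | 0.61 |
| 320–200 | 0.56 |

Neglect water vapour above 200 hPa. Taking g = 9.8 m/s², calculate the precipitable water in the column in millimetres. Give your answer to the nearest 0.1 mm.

PW ≈ 18.7 mm

Precipitable water is the column-integrated vapour mass per unit area: PW = (1/g) Σ q̄ Δp, with q in kg/kg and Δp in Pa (1 kg/m² of water = 1 mm).
Layer 1013–920 hPa: Δp = 93 hPa = 9300 Pa, q̄ = 0.0074 kg/kg → 0.0074 × 9300 / 9.8 = 7.02 mm
Layer 920–700 hPa: Δp = 220 hPa = 22000 Pa, q̄ = 0.0035 kg/kg → 0.0035 × 22000 / 9.8 = 7.86 mm
Layer 700–470 hPa: Δp = 230 hPa = 23000 Pa, q̄ = 0.00095 kg/kg → 0.00095 × 23000 / 9.8 = 2.23 mm
Layer 470–320 hPa: Δp = 150 hPa = 15000 Pa, q̄ = 0.00061 kg/kg → 0.00061 × 15000 / 9.8 = 0.93 mm
Layer 320–200 hPa: Δp = 120 hPa = 12000 Pa, q̄ = 0.00056 kg/kg → 0.00056 × 12000 / 9.8 = 0.69 mm
PW = 7.02 + 7.86 + 2.23 + 0.93 + 0.69 = 18.73 ≈ 18.7 mm.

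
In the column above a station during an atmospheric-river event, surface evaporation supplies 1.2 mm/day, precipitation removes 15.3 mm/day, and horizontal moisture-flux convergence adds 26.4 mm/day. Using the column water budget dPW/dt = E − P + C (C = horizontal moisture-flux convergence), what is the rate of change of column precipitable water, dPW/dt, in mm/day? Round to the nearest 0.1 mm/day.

dPW/dt = E − P + C = 1.2 − 15.3 + (26.4) = 12.3 mm/day.

dPW/dt ≈ 12.3 mm/day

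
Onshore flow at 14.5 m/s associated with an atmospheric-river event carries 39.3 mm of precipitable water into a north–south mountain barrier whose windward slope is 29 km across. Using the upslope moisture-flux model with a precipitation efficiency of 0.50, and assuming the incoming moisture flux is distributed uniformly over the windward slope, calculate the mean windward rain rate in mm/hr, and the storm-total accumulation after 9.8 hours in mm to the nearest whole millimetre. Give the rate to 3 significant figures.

R ≈ 35.4 mm/hr; total ≈ 347 mm

Incoming column moisture flux per unit ridge length: F = V × PW = 14.5 × 39.3 = 569.85 mm·m/s.
Spread over the 29 km slope with efficiency ε = 0.50: R = ε·F/W = 0.50 × 569.85 / 29000 m = 9.825e-03 mm/s.
R = 9.825e-03 × 3600 = 35.4 mm/hr.
Over 9.8 h: total = 35.4 × 9.8 = 346.92 ≈ 347 mm.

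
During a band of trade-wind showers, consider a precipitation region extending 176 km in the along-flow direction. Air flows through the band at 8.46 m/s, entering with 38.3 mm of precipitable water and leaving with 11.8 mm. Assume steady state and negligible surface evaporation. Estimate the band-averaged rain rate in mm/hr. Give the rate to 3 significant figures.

Column moisture flux per unit crosswind length is F = V × PW.
Inflow: F_in = 8.46 × 38.3 = 324.018 mm·m/s
Outflow: F_out = 8.46 × 11.8 = 99.828 mm·m/s
Steady-state rate R = (F_in − F_out)/L = (324.018 − 99.828) / 176000 m = 1.274e-03 mm/s.
R = 1.274e-03 × 3600 = 4.59 mm/hr.

R ≈ 4.59 mm/hr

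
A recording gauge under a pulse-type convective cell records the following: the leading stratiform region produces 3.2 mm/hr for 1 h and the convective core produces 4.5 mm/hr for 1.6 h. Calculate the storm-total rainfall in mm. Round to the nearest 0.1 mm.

total ≈ 10.4 mm

Total = Σ Rᵢ Δtᵢ = 3.2 × 1 + 4.5 × 1.6
      = 3.2 + 7.2 = 10.4 mm.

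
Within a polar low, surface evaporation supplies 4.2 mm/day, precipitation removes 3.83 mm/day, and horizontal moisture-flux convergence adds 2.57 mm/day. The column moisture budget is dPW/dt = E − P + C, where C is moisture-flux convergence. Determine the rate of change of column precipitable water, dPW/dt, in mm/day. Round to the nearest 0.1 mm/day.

dPW/dt = E − P + C = 4.2 − 3.83 + (2.57) = 2.9 mm/day.

dPW/dt ≈ 2.9 mm/day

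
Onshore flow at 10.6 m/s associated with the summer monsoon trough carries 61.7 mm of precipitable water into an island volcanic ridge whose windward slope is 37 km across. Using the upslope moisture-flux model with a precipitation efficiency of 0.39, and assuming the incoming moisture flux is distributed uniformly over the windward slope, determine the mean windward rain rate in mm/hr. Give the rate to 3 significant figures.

R ≈ 24.8 mm/hr

Incoming column moisture flux per unit ridge length: F = V × PW = 10.6 × 61.7 = 654.02 mm·m/s.
Spread over the 37 km slope with efficiency ε = 0.39: R = ε·F/W = 0.39 × 654.02 / 37000 m = 6.894e-03 mm/s.
R = 6.894e-03 × 3600 = 24.8 mm/hr.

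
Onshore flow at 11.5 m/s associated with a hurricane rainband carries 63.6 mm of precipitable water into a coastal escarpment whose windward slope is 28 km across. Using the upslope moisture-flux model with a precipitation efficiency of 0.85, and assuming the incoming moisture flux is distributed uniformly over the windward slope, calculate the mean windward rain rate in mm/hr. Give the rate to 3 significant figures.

Incoming column moisture flux per unit ridge length: F = V × PW = 11.5 × 63.6 = 731.4 mm·m/s.
Spread over the 28 km slope with efficiency ε = 0.85: R = ε·F/W = 0.85 × 731.4 / 28000 m = 2.220e-02 mm/s.
R = 2.220e-02 × 3600 = 79.9 mm/hr.

R ≈ 79.9 mm/hr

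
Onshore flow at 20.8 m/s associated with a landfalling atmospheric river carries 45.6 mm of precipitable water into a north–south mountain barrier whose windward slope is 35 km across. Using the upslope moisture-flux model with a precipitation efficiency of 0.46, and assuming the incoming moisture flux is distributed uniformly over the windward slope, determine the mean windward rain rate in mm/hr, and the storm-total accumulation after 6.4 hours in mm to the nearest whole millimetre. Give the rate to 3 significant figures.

Incoming column moisture flux per unit ridge length: F = V × PW = 20.8 × 45.6 = 948.48 mm·m/s.
Spread over the 35 km slope with efficiency ε = 0.46: R = ε·F/W = 0.46 × 948.48 / 35000 m = 1.247e-02 mm/s.
R = 1.247e-02 × 3600 = 44.9 mm/hr.
Over 6.4 h: total = 44.9 × 6.4 = 287.36 ≈ 287 mm.

R ≈ 44.9 mm/hr; total ≈ 287 mm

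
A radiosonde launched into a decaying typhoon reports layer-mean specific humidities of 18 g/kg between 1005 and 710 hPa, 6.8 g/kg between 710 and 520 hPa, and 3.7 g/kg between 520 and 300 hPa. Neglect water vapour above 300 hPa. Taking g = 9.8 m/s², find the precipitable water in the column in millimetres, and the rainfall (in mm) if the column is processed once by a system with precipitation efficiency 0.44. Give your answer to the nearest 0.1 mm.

PW ≈ 75.7 mm; rainfall ≈ 33.3 mm

Precipitable water is the column-integrated vapour mass per unit area: PW = (1/g) Σ q̄ Δp, with q in kg/kg and Δp in Pa (1 kg/m² of water = 1 mm).
Layer 1005–710 hPa: Δp = 295 hPa = 29500 Pa, q̄ = 0.018 kg/kg → 0.018 × 29500 / 9.8 = 54.18 mm
Layer 710–520 hPa: Δp = 190 hPa = 19000 Pa, q̄ = 0.0068 kg/kg → 0.0068 × 19000 / 9.8 = 13.18 mm
Layer 520–300 hPa: Δp = 220 hPa = 22000 Pa, q̄ = 0.0037 kg/kg → 0.0037 × 22000 / 9.8 = 8.31 mm
PW = 54.18 + 13.18 + 8.31 = 75.67 ≈ 75.7 mm.
Rainfall = ε × PW = 0.44 × 75.7 = 33.3 mm.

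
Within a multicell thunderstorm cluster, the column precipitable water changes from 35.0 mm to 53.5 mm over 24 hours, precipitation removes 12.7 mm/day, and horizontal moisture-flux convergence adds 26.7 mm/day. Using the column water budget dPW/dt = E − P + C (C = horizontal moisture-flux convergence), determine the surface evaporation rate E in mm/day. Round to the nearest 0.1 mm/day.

E ≈ 4.5 mm/day

dPW/dt = (53.5 − 35.0) mm / (24/24 day) = +18.500 mm/day.
E = dPW/dt + P − C = (+18.500) + 12.7 − (26.7) = 4.5 mm/day.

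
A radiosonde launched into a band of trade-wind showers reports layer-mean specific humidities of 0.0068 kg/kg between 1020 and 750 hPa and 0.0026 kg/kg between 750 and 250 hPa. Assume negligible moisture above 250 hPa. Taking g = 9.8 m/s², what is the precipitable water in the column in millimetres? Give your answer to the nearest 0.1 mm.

Precipitable water is the column-integrated vapour mass per unit area: PW = (1/g) Σ q̄ Δp, with q in kg/kg and Δp in Pa (1 kg/m² of water = 1 mm).
Layer 1020–750 hPa: Δp = 270 hPa = 27000 Pa, q̄ = 0.0068 kg/kg → 0.0068 × 27000 / 9.8 = 18.73 mm
Layer 750–250 hPa: Δp = 500 hPa = 50000 Pa, q̄ = 0.0026 kg/kg → 0.0026 × 50000 / 9.8 = 13.27 mm
PW = 18.73 + 13.27 = 32.00 ≈ 32.0 mm.

PW ≈ 32.0 mm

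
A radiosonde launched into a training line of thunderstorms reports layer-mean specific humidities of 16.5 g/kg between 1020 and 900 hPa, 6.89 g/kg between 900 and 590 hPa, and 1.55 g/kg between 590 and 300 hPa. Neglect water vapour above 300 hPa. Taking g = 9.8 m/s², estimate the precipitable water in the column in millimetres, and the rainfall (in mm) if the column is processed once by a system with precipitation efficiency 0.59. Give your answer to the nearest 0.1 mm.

Precipitable water is the column-integrated vapour mass per unit area: PW = (1/g) Σ q̄ Δp, with q in kg/kg and Δp in Pa (1 kg/m² of water = 1 mm).
Layer 1020–900 hPa: Δp = 120 hPa = 12000 Pa, q̄ = 0.0165 kg/kg → 0.0165 × 12000 / 9.8 = 20.20 mm
Layer 900–590 hPa: Δp = 310 hPa = 31000 Pa, q̄ = 0.00689 kg/kg → 0.00689 × 31000 / 9.8 = 21.79 mm
Layer 590–300 hPa: Δp = 290 hPa = 29000 Pa, q̄ = 0.00155 kg/kg → 0.00155 × 29000 / 9.8 = 4.59 mm
PW = 20.20 + 21.79 + 4.59 = 46.58 ≈ 46.6 mm.
Rainfall = ε × PW = 0.59 × 46.6 = 27.5 mm.

PW ≈ 46.6 mm; rainfall ≈ 27.5 mm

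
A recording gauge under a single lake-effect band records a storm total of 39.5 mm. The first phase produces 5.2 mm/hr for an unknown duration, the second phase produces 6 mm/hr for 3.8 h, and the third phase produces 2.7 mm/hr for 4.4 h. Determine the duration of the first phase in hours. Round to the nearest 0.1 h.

duration ≈ 0.9 h

Known phases: 6 × 3.8 + 2.7 × 4.4 = 22.8 + 11.88 = 34.68 mm.
Remaining depth = 39.5 − 34.68 = 4.82 mm.
Duration = 4.82 / 5.2 = 0.9 h.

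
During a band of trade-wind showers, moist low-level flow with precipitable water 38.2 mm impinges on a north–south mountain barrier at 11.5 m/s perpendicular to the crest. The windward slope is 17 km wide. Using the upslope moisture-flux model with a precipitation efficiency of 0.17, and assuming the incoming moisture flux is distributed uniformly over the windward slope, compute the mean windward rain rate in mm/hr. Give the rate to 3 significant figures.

Incoming column moisture flux per unit ridge length: F = V × PW = 11.5 × 38.2 = 439.3 mm·m/s.
Spread over the 17 km slope with efficiency ε = 0.17: R = ε·F/W = 0.17 × 439.3 / 17000 m = 4.393e-03 mm/s.
R = 4.393e-03 × 3600 = 15.8 mm/hr.

R ≈ 15.8 mm/hr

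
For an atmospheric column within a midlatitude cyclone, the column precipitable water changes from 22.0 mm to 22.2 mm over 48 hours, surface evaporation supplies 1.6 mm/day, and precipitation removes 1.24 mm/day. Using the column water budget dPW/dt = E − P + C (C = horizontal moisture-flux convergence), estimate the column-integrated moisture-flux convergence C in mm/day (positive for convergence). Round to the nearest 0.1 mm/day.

dPW/dt = (22.2 − 22.0) mm / (48/24 day) = +0.100 mm/day.
C = dPW/dt − E + P = (+0.100) − 1.6 + 1.24 = -0.3 mm/day.

C ≈ -0.3 mm/day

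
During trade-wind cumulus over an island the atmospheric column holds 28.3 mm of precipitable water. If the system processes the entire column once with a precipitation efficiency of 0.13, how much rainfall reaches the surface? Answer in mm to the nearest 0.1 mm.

rainfall ≈ 3.7 mm

Rainfall = ε × PW = 0.13 × 28.3 = 3.7 mm.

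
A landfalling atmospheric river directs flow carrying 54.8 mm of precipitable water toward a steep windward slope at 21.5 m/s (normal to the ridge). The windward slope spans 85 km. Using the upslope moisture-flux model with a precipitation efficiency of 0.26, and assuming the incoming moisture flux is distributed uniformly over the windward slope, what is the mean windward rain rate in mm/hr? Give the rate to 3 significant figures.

R ≈ 13.0 mm/hr

Incoming column moisture flux per unit ridge length: F = V × PW = 21.5 × 54.8 = 1178.2 mm·m/s.
Spread over the 85 km slope with efficiency ε = 0.26: R = ε·F/W = 0.26 × 1178.2 / 85000 m = 3.604e-03 mm/s.
R = 3.604e-03 × 3600 = 13.0 mm/hr.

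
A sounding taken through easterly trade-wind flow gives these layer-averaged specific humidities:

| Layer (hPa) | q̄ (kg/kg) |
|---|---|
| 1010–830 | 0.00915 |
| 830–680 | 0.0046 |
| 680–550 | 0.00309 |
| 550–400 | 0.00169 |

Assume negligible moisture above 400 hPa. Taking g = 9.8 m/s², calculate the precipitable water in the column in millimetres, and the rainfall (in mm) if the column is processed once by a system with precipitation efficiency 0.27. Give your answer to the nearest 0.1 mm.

PW ≈ 30.5 mm; rainfall ≈ 8.2 mm

Precipitable water is the column-integrated vapour mass per unit area: PW = (1/g) Σ q̄ Δp, with q in kg/kg and Δp in Pa (1 kg/m² of water = 1 mm).
Layer 1010–830 hPa: Δp = 180 hPa = 18000 Pa, q̄ = 0.00915 kg/kg → 0.00915 × 18000 / 9.8 = 16.81 mm
Layer 830–680 hPa: Δp = 150 hPa = 15000 Pa, q̄ = 0.0046 kg/kg → 0.0046 × 15000 / 9.8 = 7.04 mm
Layer 680–550 hPa: Δp = 130 hPa = 13000 Pa, q̄ = 0.00309 kg/kg → 0.00309 × 13000 / 9.8 = 4.10 mm
Layer 550–400 hPa: Δp = 150 hPa = 15000 Pa, q̄ = 0.00169 kg/kg → 0.00169 × 15000 / 9.8 = 2.59 mm
PW = 16.81 + 7.04 + 4.10 + 2.59 = 30.54 ≈ 30.5 mm.
Rainfall = ε × PW = 0.27 × 30.5 = 8.2 mm.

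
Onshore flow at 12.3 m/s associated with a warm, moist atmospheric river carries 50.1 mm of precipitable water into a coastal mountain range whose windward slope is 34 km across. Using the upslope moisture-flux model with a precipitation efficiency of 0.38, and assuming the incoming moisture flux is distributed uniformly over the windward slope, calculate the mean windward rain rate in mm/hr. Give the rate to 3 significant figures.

R ≈ 24.8 mm/hr

Incoming column moisture flux per unit ridge length: F = V × PW = 12.3 × 50.1 = 616.23 mm·m/s.
Spread over the 34 km slope with efficiency ε = 0.38: R = ε·F/W = 0.38 × 616.23 / 34000 m = 6.887e-03 mm/s.
R = 6.887e-03 × 3600 = 24.8 mm/hr.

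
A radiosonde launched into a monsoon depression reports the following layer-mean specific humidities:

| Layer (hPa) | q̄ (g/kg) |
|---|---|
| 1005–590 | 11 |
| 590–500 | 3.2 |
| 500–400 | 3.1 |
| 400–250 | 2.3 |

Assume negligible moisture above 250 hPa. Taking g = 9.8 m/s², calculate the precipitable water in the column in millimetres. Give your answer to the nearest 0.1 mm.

PW ≈ 56.2 mm

Precipitable water is the column-integrated vapour mass per unit area: PW = (1/g) Σ q̄ Δp, with q in kg/kg and Δp in Pa (1 kg/m² of water = 1 mm).
Layer 1005–590 hPa: Δp = 415 hPa = 41500 Pa, q̄ = 0.011 kg/kg → 0.011 × 41500 / 9.8 = 46.58 mm
Layer 590–500 hPa: Δp = 90 hPa = 9000 Pa, q̄ = 0.0032 kg/kg → 0.0032 × 9000 / 9.8 = 2.94 mm
Layer 500–400 hPa: Δp = 100 hPa = 10000 Pa, q̄ = 0.0031 kg/kg → 0.0031 × 10000 / 9.8 = 3.16 mm
Layer 400–250 hPa: Δp = 150 hPa = 15000 Pa, q̄ = 0.0023 kg/kg → 0.0023 × 15000 / 9.8 = 3.52 mm
PW = 46.58 + 2.94 + 3.16 + 3.52 = 56.20 ≈ 56.2 mm.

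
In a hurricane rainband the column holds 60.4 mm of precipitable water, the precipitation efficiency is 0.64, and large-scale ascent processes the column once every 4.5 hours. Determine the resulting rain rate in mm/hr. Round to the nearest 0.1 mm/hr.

Each overturning extracts ε × PW = 0.64 × 60.4 = 38.656 mm.
Rate = ε·PW / τ = 38.656 / 4.5 h = 8.6 mm/hr.

R ≈ 8.6 mm/hr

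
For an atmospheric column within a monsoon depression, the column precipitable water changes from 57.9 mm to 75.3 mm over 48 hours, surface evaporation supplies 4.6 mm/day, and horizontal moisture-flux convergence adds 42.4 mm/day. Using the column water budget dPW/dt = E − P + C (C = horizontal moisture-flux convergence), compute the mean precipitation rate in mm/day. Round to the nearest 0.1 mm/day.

P ≈ 38.3 mm/day

dPW/dt = (75.3 − 57.9) mm / (48/24 day) = +8.700 mm/day.
P = E + C − dPW/dt = 4.6 + (42.4) − (+8.700) = 38.3 mm/day.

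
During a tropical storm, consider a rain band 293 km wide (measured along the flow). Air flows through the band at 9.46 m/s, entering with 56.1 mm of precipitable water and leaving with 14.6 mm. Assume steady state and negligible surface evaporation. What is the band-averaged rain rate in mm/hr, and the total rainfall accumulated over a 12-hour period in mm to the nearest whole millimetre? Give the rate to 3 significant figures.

Column moisture flux per unit crosswind length is F = V × PW.
Inflow: F_in = 9.46 × 56.1 = 530.706 mm·m/s
Outflow: F_out = 9.46 × 14.6 = 138.116 mm·m/s
Steady-state rate R = (F_in − F_out)/L = (530.706 − 138.116) / 293000 m = 1.340e-03 mm/s.
R = 1.340e-03 × 3600 = 4.82 mm/hr.
Over 12 h: total = 4.82 × 12 = 57.84 ≈ 58 mm.

R ≈ 4.82 mm/hr; total ≈ 58 mm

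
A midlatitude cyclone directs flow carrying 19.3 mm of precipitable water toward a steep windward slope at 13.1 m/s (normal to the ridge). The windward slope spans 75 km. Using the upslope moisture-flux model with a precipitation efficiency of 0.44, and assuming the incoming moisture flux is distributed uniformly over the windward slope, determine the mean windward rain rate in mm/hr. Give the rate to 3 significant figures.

R ≈ 5.34 mm/hr

Incoming column moisture flux per unit ridge length: F = V × PW = 13.1 × 19.3 = 252.83 mm·m/s.
Spread over the 75 km slope with efficiency ε = 0.44: R = ε·F/W = 0.44 × 252.83 / 75000 m = 1.483e-03 mm/s.
R = 1.483e-03 × 3600 = 5.34 mm/hr.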